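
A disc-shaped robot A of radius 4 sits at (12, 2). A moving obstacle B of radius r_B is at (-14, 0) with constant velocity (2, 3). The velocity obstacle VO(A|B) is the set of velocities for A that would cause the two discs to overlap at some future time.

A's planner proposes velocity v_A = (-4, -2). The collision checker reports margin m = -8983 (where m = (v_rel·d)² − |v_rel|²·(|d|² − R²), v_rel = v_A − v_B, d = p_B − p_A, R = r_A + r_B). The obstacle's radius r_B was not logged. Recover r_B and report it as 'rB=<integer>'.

m = -8983
d = (-26, -2);  v_rel = (-6, -5),  |v_rel|² = 61
v_rel×d = (-6)·(-2) − (-5)·(-26) = -118
since m = R²·61 − (-118)²:  R² = (13924 + -8983) / 61 = 81
R = √81 = 9  ⇒  r_B = 9 − 4 = 5

rB=5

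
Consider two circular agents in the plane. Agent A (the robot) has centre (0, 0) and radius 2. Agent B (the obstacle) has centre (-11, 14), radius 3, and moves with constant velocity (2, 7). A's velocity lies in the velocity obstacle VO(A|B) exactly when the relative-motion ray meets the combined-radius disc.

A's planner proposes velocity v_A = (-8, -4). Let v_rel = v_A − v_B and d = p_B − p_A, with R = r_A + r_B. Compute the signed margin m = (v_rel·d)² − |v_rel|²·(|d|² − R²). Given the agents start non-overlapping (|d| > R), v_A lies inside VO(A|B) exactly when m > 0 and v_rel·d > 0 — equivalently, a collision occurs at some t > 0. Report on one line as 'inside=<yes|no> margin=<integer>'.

d = (-11, 14),  |d|² = 317;  R = 2+3 = 5,  c = 317−5² = 292
v_rel = (-10, -11),  |v_rel|² = 221;  v_rel·d = (-10)·(-11) + (-11)·(14) = -44
221·t² + 88·t + 292 = 0  ⇒  m = (-44)² − 221·292 = -62596
m = -62596 < 0,  v_rel·d = -44 < 0  ⇒  outside

inside=no margin=-62596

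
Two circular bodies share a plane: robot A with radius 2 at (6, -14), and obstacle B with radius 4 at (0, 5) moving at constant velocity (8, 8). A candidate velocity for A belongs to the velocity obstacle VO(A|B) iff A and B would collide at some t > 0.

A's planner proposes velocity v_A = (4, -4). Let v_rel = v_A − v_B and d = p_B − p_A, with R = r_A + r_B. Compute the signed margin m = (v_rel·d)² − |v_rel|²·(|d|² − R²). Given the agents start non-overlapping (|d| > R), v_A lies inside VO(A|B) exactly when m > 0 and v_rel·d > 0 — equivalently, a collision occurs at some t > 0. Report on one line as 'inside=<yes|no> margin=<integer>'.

d = (-6, 19),  |d|² = 397;  R = 2+4 = 6,  c = 397−6² = 361
v_rel = (-4, -12),  |v_rel|² = 160;  v_rel·d = (-4)·(-6) + (-12)·(19) = -204
160·t² + 408·t + 361 = 0  ⇒  m = (-204)² − 160·361 = -16144
m = -16144 < 0,  v_rel·d = -204 < 0  ⇒  outside

inside=no margin=-16144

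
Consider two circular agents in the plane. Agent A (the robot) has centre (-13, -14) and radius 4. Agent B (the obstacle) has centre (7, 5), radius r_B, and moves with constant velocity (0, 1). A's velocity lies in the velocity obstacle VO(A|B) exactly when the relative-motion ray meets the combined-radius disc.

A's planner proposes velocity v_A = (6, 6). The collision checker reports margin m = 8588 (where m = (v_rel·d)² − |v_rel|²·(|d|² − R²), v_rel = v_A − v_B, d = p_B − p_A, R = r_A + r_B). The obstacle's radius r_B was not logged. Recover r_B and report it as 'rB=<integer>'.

m = 8588
d = (20, 19);  v_rel = (6, 5),  |v_rel|² = 61
v_rel×d = (6)·(19) − (5)·(20) = 14
since m = R²·61 − 14²:  R² = (196 + 8588) / 61 = 144
R = √144 = 12  ⇒  r_B = 12 − 4 = 8

rB=8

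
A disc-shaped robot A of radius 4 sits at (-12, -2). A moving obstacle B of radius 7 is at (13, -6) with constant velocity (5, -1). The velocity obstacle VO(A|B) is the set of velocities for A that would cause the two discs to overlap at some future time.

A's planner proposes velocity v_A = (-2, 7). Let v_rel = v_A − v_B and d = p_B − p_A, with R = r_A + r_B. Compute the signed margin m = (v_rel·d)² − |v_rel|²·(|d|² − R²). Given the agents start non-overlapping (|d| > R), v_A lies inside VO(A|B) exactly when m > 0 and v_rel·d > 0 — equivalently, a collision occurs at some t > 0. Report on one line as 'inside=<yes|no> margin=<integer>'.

d = (25, -4),  |d|² = 641;  R = 4+7 = 11,  c = 641−11² = 520
v_rel = (-7, 8),  |v_rel|² = 113;  v_rel·d = (-7)·(25) + (8)·(-4) = -207
113·t² + 414·t + 520 = 0  ⇒  m = (-207)² − 113·520 = -15911
m = -15911 < 0,  v_rel·d = -207 < 0  ⇒  outside

inside=no margin=-15911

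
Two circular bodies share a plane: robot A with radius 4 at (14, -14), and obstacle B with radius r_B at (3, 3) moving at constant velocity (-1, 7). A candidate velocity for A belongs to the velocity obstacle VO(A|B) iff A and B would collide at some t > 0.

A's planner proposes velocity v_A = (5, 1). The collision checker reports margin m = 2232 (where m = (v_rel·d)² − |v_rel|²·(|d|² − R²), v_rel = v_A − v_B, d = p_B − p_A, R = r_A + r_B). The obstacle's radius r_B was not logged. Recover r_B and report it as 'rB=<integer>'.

m = 2232
d = (-11, 17);  v_rel = (6, -6),  |v_rel|² = 72
v_rel×d = (6)·(17) − (-6)·(-11) = 36
since m = R²·72 − 36²:  R² = (1296 + 2232) / 72 = 49
R = √49 = 7  ⇒  r_B = 7 − 4 = 3

rB=3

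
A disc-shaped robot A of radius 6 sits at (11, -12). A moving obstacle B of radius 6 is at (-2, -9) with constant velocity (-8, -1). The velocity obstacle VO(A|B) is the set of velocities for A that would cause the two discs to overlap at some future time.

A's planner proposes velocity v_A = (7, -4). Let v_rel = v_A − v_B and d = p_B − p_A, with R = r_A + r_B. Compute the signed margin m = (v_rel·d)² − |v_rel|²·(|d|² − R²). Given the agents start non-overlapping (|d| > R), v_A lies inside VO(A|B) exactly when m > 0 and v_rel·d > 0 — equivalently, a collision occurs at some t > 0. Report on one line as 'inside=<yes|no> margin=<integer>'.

d = (-13, 3),  |d|² = 178;  R = 6+6 = 12,  c = 178−12² = 34
v_rel = (15, -3),  |v_rel|² = 234;  v_rel·d = (15)·(-13) + (-3)·(3) = -204
234·t² + 408·t + 34 = 0  ⇒  m = (-204)² − 234·34 = 33660
m = 33660 > 0,  v_rel·d = -204 < 0  ⇒  outside

inside=no margin=33660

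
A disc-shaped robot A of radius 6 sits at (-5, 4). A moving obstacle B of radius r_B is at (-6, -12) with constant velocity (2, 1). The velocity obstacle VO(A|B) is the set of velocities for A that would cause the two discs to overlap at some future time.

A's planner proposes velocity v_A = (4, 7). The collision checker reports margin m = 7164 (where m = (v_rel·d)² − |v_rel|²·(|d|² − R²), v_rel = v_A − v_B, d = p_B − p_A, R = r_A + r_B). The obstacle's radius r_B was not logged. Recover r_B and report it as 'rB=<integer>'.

m = 7164
d = (-1, -16);  v_rel = (2, 6),  |v_rel|² = 40
v_rel×d = (2)·(-16) − (6)·(-1) = -26
since m = R²·40 − (-26)²:  R² = (676 + 7164) / 40 = 196
R = √196 = 14  ⇒  r_B = 14 − 6 = 8

rB=8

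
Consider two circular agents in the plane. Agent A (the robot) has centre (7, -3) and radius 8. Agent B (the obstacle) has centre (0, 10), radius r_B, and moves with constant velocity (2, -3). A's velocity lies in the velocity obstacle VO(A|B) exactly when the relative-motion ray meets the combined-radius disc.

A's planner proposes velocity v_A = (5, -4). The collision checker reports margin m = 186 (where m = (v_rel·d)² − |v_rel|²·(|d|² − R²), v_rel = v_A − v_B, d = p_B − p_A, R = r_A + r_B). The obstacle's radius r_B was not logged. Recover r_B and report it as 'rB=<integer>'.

m = 186
d = (-7, 13);  v_rel = (3, -1),  |v_rel|² = 10
v_rel×d = (3)·(13) − (-1)·(-7) = 32
since m = R²·10 − 32²:  R² = (1024 + 186) / 10 = 121
R = √121 = 11  ⇒  r_B = 11 − 8 = 3

rB=3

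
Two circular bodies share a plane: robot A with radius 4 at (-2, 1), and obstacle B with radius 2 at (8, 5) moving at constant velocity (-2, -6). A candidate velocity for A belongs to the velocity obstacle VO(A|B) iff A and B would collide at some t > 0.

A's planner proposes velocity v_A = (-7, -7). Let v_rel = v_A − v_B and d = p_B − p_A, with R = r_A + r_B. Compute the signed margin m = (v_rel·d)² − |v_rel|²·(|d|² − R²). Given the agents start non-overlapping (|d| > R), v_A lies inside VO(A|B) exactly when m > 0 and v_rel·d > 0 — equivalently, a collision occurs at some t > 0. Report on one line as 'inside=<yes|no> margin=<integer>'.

d = (10, 4),  |d|² = 116;  R = 4+2 = 6,  c = 116−6² = 80
v_rel = (-5, -1),  |v_rel|² = 26;  v_rel·d = (-5)·(10) + (-1)·(4) = -54
26·t² + 108·t + 80 = 0  ⇒  m = (-54)² − 26·80 = 836
m = 836 > 0,  v_rel·d = -54 < 0  ⇒  outside

inside=no margin=836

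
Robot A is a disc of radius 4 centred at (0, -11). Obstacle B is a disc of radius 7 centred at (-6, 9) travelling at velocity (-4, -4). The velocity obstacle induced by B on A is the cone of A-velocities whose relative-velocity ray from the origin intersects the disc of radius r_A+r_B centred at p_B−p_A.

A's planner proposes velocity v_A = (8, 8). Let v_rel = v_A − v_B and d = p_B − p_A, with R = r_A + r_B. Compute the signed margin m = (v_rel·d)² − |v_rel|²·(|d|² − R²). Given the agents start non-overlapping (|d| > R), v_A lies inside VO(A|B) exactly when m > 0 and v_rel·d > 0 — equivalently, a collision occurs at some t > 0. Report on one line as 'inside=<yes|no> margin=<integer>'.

d = (-6, 20),  |d|² = 436;  R = 4+7 = 11,  c = 436−11² = 315
v_rel = (12, 12),  |v_rel|² = 288;  v_rel·d = (12)·(-6) + (12)·(20) = 168
288·t² − 336·t + 315 = 0  ⇒  m = 168² − 288·315 = -62496
m = -62496 < 0,  v_rel·d = 168 > 0  ⇒  outside

inside=no margin=-62496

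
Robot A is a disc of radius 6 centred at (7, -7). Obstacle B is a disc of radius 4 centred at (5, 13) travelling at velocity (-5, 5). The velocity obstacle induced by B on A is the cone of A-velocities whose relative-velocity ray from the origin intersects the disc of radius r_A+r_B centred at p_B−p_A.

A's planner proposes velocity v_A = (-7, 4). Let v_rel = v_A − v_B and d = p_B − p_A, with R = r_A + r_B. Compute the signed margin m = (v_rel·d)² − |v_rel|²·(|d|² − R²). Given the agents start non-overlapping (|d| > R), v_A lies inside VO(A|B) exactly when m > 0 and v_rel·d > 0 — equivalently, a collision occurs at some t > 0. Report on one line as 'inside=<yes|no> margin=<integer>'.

d = (-2, 20),  |d|² = 404;  R = 6+4 = 10,  c = 404−10² = 304
v_rel = (-2, -1),  |v_rel|² = 5;  v_rel·d = (-2)·(-2) + (-1)·(20) = -16
5·t² + 32·t + 304 = 0  ⇒  m = (-16)² − 5·304 = -1264
m = -1264 < 0,  v_rel·d = -16 < 0  ⇒  outside

inside=no margin=-1264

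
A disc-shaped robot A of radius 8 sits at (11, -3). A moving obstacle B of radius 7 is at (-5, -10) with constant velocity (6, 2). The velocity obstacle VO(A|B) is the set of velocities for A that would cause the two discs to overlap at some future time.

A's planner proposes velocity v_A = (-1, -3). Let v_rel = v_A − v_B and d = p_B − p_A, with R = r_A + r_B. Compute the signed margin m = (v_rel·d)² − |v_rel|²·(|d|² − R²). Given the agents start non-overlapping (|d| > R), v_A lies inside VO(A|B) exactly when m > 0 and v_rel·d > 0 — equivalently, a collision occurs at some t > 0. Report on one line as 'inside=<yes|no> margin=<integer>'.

d = (-16, -7),  |d|² = 305;  R = 8+7 = 15,  c = 305−15² = 80
v_rel = (-7, -5),  |v_rel|² = 74;  v_rel·d = (-7)·(-16) + (-5)·(-7) = 147
74·t² − 294·t + 80 = 0  ⇒  m = 147² − 74·80 = 15689
m = 15689 > 0,  v_rel·d = 147 > 0  ⇒  inside

inside=yes margin=15689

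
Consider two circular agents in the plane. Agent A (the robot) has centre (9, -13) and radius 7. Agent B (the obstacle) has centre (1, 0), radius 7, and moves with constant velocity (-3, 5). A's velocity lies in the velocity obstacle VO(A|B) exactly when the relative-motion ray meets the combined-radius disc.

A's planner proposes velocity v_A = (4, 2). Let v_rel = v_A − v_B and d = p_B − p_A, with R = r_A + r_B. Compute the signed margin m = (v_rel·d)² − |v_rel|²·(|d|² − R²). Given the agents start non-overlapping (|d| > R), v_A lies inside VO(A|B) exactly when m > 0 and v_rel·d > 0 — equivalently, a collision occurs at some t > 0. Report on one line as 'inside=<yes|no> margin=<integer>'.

d = (-8, 13),  |d|² = 233;  R = 7+7 = 14,  c = 233−14² = 37
v_rel = (7, -3),  |v_rel|² = 58;  v_rel·d = (7)·(-8) + (-3)·(13) = -95
58·t² + 190·t + 37 = 0  ⇒  m = (-95)² − 58·37 = 6879
m = 6879 > 0,  v_rel·d = -95 < 0  ⇒  outside

inside=no margin=6879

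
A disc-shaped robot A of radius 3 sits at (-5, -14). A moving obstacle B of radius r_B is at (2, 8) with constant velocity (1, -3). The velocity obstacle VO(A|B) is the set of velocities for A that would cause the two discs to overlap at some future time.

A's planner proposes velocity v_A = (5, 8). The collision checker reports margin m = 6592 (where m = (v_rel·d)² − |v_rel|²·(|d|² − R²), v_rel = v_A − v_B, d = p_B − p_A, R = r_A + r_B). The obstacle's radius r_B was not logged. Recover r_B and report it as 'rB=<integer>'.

m = 6592
d = (7, 22);  v_rel = (4, 11),  |v_rel|² = 137
v_rel×d = (4)·(22) − (11)·(7) = 11
since m = R²·137 − 11²:  R² = (121 + 6592) / 137 = 49
R = √49 = 7  ⇒  r_B = 7 − 3 = 4

rB=4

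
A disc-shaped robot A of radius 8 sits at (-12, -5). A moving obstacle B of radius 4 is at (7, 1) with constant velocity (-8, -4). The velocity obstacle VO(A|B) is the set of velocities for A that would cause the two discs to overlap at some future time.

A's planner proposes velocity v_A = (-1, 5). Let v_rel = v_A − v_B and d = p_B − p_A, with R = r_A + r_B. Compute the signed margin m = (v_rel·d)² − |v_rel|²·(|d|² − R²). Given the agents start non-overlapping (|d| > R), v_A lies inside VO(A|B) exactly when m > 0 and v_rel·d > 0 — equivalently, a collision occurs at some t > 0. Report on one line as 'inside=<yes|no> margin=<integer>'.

d = (19, 6),  |d|² = 397;  R = 8+4 = 12,  c = 397−12² = 253
v_rel = (7, 9),  |v_rel|² = 130;  v_rel·d = (7)·(19) + (9)·(6) = 187
130·t² − 374·t + 253 = 0  ⇒  m = 187² − 130·253 = 2079
m = 2079 > 0,  v_rel·d = 187 > 0  ⇒  inside

inside=yes margin=2079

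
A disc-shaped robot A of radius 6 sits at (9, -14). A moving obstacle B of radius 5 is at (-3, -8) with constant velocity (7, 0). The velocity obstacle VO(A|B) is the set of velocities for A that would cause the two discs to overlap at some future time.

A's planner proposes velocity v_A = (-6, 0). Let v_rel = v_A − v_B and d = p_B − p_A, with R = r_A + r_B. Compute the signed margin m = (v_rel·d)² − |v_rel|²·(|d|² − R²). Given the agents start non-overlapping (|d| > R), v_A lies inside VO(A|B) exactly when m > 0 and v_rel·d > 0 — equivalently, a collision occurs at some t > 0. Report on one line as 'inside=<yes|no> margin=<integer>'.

d = (-12, 6),  |d|² = 180;  R = 6+5 = 11,  c = 180−11² = 59
v_rel = (-13, 0),  |v_rel|² = 169;  v_rel·d = (-13)·(-12) + (0)·(6) = 156
169·t² − 312·t + 59 = 0  ⇒  m = 156² − 169·59 = 14365
m = 14365 > 0,  v_rel·d = 156 > 0  ⇒  inside

inside=yes margin=14365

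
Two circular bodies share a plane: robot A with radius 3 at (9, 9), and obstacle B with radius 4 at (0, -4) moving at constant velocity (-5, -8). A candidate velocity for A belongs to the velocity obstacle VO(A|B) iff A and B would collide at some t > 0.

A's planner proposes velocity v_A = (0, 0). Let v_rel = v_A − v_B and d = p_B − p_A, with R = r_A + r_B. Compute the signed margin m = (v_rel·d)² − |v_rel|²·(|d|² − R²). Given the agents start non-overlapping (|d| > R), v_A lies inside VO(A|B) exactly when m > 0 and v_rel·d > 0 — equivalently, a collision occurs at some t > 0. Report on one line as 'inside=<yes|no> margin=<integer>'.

d = (-9, -13),  |d|² = 250;  R = 3+4 = 7,  c = 250−7² = 201
v_rel = (5, 8),  |v_rel|² = 89;  v_rel·d = (5)·(-9) + (8)·(-13) = -149
89·t² + 298·t + 201 = 0  ⇒  m = (-149)² − 89·201 = 4312
m = 4312 > 0,  v_rel·d = -149 < 0  ⇒  outside

inside=no margin=4312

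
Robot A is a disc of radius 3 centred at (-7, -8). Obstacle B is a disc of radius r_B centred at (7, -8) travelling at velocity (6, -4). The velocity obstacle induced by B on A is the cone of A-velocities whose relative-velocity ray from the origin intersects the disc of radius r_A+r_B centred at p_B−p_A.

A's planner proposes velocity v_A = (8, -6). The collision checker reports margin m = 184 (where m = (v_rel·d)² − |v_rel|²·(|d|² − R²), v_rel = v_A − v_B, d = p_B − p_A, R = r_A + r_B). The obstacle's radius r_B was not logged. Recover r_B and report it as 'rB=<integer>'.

m = 184
d = (14, 0);  v_rel = (2, -2),  |v_rel|² = 8
v_rel×d = (2)·(0) − (-2)·(14) = 28
since m = R²·8 − 28²:  R² = (784 + 184) / 8 = 121
R = √121 = 11  ⇒  r_B = 11 − 3 = 8

rB=8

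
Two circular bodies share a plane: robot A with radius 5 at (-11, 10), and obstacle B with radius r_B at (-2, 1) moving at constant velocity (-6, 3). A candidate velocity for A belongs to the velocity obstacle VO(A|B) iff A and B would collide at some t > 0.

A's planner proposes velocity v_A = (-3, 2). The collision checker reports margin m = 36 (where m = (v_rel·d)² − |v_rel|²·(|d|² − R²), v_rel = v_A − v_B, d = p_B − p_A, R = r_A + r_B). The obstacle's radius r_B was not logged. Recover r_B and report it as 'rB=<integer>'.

m = 36
d = (9, -9);  v_rel = (3, -1),  |v_rel|² = 10
v_rel×d = (3)·(-9) − (-1)·(9) = -18
since m = R²·10 − (-18)²:  R² = (324 + 36) / 10 = 36
R = √36 = 6  ⇒  r_B = 6 − 5 = 1

rB=1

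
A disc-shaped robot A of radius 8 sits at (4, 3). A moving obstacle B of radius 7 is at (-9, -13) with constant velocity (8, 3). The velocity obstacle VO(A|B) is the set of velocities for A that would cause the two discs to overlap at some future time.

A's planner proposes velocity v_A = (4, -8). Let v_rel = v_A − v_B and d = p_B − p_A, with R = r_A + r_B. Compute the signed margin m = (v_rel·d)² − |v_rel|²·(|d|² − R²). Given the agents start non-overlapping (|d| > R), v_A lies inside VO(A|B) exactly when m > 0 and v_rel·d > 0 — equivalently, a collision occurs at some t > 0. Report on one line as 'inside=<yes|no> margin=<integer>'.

d = (-13, -16),  |d|² = 425;  R = 8+7 = 15,  c = 425−15² = 200
v_rel = (-4, -11),  |v_rel|² = 137;  v_rel·d = (-4)·(-13) + (-11)·(-16) = 228
137·t² − 456·t + 200 = 0  ⇒  m = 228² − 137·200 = 24584
m = 24584 > 0,  v_rel·d = 228 > 0  ⇒  inside

inside=yes margin=24584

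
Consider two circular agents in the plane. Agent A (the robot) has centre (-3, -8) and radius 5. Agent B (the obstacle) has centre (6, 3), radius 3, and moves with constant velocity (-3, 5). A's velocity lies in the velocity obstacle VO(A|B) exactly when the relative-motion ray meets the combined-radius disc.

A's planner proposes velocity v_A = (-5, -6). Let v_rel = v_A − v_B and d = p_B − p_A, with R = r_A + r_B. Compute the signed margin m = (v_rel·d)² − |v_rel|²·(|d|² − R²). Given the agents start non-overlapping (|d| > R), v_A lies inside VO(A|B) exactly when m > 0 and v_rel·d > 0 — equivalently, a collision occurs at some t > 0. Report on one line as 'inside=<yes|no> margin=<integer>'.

d = (9, 11),  |d|² = 202;  R = 5+3 = 8,  c = 202−8² = 138
v_rel = (-2, -11),  |v_rel|² = 125;  v_rel·d = (-2)·(9) + (-11)·(11) = -139
125·t² + 278·t + 138 = 0  ⇒  m = (-139)² − 125·138 = 2071
m = 2071 > 0,  v_rel·d = -139 < 0  ⇒  outside

inside=no margin=2071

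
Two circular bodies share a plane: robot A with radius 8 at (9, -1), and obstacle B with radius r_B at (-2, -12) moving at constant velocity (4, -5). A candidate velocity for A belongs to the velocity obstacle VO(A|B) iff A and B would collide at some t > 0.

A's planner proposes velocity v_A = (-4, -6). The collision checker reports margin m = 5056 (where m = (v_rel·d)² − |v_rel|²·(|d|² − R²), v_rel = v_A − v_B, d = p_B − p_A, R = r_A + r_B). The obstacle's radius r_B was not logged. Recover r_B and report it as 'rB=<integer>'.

m = 5056
d = (-11, -11);  v_rel = (-8, -1),  |v_rel|² = 65
v_rel×d = (-8)·(-11) − (-1)·(-11) = 77
since m = R²·65 − 77²:  R² = (5929 + 5056) / 65 = 169
R = √169 = 13  ⇒  r_B = 13 − 8 = 5

rB=5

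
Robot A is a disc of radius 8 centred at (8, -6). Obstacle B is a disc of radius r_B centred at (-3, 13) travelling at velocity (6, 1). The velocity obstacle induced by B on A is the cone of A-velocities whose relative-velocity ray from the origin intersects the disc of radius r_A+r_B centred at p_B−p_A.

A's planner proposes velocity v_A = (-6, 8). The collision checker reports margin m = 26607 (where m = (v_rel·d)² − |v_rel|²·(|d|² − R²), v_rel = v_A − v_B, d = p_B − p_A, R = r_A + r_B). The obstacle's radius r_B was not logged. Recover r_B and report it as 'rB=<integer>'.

m = 26607
d = (-11, 19);  v_rel = (-12, 7),  |v_rel|² = 193
v_rel×d = (-12)·(19) − (7)·(-11) = -151
since m = R²·193 − (-151)²:  R² = (22801 + 26607) / 193 = 256
R = √256 = 16  ⇒  r_B = 16 − 8 = 8

rB=8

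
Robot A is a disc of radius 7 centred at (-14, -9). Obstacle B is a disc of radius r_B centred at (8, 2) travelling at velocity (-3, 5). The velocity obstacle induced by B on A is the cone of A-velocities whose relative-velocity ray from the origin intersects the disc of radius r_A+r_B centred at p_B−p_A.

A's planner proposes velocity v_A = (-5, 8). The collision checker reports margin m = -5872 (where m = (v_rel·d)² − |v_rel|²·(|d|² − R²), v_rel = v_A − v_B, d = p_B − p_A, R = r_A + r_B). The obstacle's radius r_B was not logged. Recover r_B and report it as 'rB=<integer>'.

m = -5872
d = (22, 11);  v_rel = (-2, 3),  |v_rel|² = 13
v_rel×d = (-2)·(11) − (3)·(22) = -88
since m = R²·13 − (-88)²:  R² = (7744 + -5872) / 13 = 144
R = √144 = 12  ⇒  r_B = 12 − 7 = 5

rB=5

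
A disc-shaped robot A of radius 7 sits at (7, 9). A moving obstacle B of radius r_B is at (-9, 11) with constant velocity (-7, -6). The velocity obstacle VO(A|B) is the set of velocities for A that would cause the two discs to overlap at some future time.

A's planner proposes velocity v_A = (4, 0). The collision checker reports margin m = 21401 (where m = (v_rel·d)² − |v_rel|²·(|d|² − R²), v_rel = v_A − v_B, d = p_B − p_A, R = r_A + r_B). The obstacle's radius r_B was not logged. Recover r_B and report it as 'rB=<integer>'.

m = 21401
d = (-16, 2);  v_rel = (11, 6),  |v_rel|² = 157
v_rel×d = (11)·(2) − (6)·(-16) = 118
since m = R²·157 − 118²:  R² = (13924 + 21401) / 157 = 225
R = √225 = 15  ⇒  r_B = 15 − 7 = 8

rB=8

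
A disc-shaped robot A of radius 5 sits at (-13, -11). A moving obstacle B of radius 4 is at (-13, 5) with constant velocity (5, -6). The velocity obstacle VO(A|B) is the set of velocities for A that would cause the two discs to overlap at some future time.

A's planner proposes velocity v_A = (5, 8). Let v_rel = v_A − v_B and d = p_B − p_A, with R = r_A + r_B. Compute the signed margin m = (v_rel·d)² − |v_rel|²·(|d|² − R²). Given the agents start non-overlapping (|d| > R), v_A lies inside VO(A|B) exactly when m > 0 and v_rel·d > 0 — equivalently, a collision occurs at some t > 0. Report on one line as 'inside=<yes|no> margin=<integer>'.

d = (0, 16),  |d|² = 256;  R = 5+4 = 9,  c = 256−9² = 175
v_rel = (0, 14),  |v_rel|² = 196;  v_rel·d = (0)·(0) + (14)·(16) = 224
196·t² − 448·t + 175 = 0  ⇒  m = 224² − 196·175 = 15876
m = 15876 > 0,  v_rel·d = 224 > 0  ⇒  inside

inside=yes margin=15876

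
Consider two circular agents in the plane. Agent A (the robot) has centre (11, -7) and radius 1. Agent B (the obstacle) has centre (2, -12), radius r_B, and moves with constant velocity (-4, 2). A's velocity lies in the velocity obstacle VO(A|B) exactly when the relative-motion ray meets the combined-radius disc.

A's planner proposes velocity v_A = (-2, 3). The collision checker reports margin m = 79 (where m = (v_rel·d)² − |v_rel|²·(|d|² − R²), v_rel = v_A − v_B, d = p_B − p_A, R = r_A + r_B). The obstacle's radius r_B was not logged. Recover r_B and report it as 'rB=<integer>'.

m = 79
d = (-9, -5);  v_rel = (2, 1),  |v_rel|² = 5
v_rel×d = (2)·(-5) − (1)·(-9) = -1
since m = R²·5 − (-1)²:  R² = (1 + 79) / 5 = 16
R = √16 = 4  ⇒  r_B = 4 − 1 = 3

rB=3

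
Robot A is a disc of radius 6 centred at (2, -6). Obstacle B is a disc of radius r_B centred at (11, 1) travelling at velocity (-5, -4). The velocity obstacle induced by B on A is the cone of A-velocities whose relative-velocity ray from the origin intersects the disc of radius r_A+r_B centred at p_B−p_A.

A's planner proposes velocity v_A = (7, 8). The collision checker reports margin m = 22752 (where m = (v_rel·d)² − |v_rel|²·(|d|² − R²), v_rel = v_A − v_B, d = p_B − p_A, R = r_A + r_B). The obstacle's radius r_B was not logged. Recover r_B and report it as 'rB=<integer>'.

m = 22752
d = (9, 7);  v_rel = (12, 12),  |v_rel|² = 288
v_rel×d = (12)·(7) − (12)·(9) = -24
since m = R²·288 − (-24)²:  R² = (576 + 22752) / 288 = 81
R = √81 = 9  ⇒  r_B = 9 − 6 = 3

rB=3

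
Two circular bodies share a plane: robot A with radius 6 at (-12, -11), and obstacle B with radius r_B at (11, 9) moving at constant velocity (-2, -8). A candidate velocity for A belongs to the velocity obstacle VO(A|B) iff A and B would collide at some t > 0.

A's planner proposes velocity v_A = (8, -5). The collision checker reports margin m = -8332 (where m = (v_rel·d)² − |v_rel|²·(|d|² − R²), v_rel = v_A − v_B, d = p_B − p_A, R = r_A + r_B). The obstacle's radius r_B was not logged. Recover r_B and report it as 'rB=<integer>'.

m = -8332
d = (23, 20);  v_rel = (10, 3),  |v_rel|² = 109
v_rel×d = (10)·(20) − (3)·(23) = 131
since m = R²·109 − 131²:  R² = (17161 + -8332) / 109 = 81
R = √81 = 9  ⇒  r_B = 9 − 6 = 3

rB=3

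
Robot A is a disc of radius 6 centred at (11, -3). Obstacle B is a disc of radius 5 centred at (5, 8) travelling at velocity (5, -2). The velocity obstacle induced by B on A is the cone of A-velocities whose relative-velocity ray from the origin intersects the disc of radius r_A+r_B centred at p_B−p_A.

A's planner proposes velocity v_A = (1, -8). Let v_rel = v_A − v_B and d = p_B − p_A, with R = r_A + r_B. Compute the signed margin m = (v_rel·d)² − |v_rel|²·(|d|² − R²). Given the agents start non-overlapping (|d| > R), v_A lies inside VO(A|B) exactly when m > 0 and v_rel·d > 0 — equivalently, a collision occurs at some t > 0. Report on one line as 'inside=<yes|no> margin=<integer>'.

d = (-6, 11),  |d|² = 157;  R = 6+5 = 11,  c = 157−11² = 36
v_rel = (-4, -6),  |v_rel|² = 52;  v_rel·d = (-4)·(-6) + (-6)·(11) = -42
52·t² + 84·t + 36 = 0  ⇒  m = (-42)² − 52·36 = -108
m = -108 < 0,  v_rel·d = -42 < 0  ⇒  outside

inside=no margin=-108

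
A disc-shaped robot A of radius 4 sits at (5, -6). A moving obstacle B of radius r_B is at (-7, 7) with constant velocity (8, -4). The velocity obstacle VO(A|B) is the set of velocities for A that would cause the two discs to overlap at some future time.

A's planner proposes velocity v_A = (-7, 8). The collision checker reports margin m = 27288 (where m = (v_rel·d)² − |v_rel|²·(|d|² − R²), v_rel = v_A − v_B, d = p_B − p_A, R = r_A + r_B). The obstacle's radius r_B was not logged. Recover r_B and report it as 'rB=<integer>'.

m = 27288
d = (-12, 13);  v_rel = (-15, 12),  |v_rel|² = 369
v_rel×d = (-15)·(13) − (12)·(-12) = -51
since m = R²·369 − (-51)²:  R² = (2601 + 27288) / 369 = 81
R = √81 = 9  ⇒  r_B = 9 − 4 = 5

rB=5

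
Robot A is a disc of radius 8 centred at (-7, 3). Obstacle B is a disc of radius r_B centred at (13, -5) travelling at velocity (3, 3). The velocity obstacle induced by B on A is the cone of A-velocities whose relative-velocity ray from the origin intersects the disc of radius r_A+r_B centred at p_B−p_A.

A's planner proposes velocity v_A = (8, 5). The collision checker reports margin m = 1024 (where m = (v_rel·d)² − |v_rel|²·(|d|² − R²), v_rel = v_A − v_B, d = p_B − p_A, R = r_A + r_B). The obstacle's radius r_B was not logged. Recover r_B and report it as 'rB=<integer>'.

m = 1024
d = (20, -8);  v_rel = (5, 2),  |v_rel|² = 29
v_rel×d = (5)·(-8) − (2)·(20) = -80
since m = R²·29 − (-80)²:  R² = (6400 + 1024) / 29 = 256
R = √256 = 16  ⇒  r_B = 16 − 8 = 8

rB=8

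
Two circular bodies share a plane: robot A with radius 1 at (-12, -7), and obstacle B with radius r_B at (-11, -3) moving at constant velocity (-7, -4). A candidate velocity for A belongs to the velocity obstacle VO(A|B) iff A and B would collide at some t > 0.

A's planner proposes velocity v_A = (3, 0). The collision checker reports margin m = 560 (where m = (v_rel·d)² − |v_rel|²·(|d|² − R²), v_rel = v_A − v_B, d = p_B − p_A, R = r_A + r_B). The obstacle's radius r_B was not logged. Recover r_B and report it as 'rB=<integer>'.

m = 560
d = (1, 4);  v_rel = (10, 4),  |v_rel|² = 116
v_rel×d = (10)·(4) − (4)·(1) = 36
since m = R²·116 − 36²:  R² = (1296 + 560) / 116 = 16
R = √16 = 4  ⇒  r_B = 4 − 1 = 3

rB=3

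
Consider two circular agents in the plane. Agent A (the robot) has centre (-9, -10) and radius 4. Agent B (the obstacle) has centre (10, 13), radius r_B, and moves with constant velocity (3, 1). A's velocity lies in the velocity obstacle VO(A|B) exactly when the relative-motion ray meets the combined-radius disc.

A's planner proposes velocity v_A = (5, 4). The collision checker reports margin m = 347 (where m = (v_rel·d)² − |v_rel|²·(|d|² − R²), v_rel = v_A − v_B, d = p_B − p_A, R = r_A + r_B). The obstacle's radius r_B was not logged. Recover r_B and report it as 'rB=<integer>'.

m = 347
d = (19, 23);  v_rel = (2, 3),  |v_rel|² = 13
v_rel×d = (2)·(23) − (3)·(19) = -11
since m = R²·13 − (-11)²:  R² = (121 + 347) / 13 = 36
R = √36 = 6  ⇒  r_B = 6 − 4 = 2

rB=2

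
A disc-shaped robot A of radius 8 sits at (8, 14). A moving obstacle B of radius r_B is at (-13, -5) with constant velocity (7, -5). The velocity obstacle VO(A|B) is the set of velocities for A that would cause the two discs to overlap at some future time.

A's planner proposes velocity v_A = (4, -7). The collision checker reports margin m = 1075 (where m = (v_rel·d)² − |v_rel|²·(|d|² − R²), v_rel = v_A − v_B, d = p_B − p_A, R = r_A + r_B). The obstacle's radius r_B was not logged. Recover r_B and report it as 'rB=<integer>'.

m = 1075
d = (-21, -19);  v_rel = (-3, -2),  |v_rel|² = 13
v_rel×d = (-3)·(-19) − (-2)·(-21) = 15
since m = R²·13 − 15²:  R² = (225 + 1075) / 13 = 100
R = √100 = 10  ⇒  r_B = 10 − 8 = 2

rB=2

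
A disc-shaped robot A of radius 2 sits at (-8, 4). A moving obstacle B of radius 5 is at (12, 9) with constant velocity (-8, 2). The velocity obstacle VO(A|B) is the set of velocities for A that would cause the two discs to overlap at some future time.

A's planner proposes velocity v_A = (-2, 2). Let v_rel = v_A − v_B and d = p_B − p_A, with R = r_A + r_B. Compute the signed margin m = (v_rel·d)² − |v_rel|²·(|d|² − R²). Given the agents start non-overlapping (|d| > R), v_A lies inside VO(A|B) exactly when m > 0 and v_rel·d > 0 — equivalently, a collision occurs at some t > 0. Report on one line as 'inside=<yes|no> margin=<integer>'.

d = (20, 5),  |d|² = 425;  R = 2+5 = 7,  c = 425−7² = 376
v_rel = (6, 0),  |v_rel|² = 36;  v_rel·d = (6)·(20) + (0)·(5) = 120
36·t² − 240·t + 376 = 0  ⇒  m = 120² − 36·376 = 864
m = 864 > 0,  v_rel·d = 120 > 0  ⇒  inside

inside=yes margin=864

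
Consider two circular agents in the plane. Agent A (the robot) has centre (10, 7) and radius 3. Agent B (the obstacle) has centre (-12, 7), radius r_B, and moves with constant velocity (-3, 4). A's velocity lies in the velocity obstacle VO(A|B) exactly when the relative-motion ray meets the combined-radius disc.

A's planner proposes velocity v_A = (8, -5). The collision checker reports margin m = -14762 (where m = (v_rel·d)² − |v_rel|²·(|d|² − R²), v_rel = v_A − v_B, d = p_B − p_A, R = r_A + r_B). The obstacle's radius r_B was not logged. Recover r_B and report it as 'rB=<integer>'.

m = -14762
d = (-22, 0);  v_rel = (11, -9),  |v_rel|² = 202
v_rel×d = (11)·(0) − (-9)·(-22) = -198
since m = R²·202 − (-198)²:  R² = (39204 + -14762) / 202 = 121
R = √121 = 11  ⇒  r_B = 11 − 3 = 8

rB=8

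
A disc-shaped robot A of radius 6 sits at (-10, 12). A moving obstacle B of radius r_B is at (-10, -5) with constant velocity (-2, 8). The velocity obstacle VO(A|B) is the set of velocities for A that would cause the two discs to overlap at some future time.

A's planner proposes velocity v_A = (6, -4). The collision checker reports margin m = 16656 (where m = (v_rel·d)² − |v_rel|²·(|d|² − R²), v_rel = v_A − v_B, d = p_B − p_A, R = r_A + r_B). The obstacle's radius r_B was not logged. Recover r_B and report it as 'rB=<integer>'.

m = 16656
d = (0, -17);  v_rel = (8, -12),  |v_rel|² = 208
v_rel×d = (8)·(-17) − (-12)·(0) = -136
since m = R²·208 − (-136)²:  R² = (18496 + 16656) / 208 = 169
R = √169 = 13  ⇒  r_B = 13 − 6 = 7

rB=7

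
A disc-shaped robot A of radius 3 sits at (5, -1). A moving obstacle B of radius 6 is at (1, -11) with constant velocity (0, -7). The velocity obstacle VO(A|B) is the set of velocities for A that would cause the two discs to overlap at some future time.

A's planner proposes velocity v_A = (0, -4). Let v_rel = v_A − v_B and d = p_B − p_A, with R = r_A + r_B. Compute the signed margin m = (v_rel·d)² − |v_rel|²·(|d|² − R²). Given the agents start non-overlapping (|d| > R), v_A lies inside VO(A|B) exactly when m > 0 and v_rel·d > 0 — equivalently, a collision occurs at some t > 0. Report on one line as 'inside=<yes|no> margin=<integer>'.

d = (-4, -10),  |d|² = 116;  R = 3+6 = 9,  c = 116−9² = 35
v_rel = (0, 3),  |v_rel|² = 9;  v_rel·d = (0)·(-4) + (3)·(-10) = -30
9·t² + 60·t + 35 = 0  ⇒  m = (-30)² − 9·35 = 585
m = 585 > 0,  v_rel·d = -30 < 0  ⇒  outside

inside=no margin=585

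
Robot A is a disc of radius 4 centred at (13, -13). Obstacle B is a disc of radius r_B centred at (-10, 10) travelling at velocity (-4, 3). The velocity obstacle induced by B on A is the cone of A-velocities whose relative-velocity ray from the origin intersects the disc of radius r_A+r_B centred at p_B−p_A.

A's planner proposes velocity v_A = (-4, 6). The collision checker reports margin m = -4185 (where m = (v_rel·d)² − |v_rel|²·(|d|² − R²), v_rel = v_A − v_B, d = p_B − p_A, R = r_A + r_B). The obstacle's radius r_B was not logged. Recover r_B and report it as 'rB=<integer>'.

m = -4185
d = (-23, 23);  v_rel = (0, 3),  |v_rel|² = 9
v_rel×d = (0)·(23) − (3)·(-23) = 69
since m = R²·9 − 69²:  R² = (4761 + -4185) / 9 = 64
R = √64 = 8  ⇒  r_B = 8 − 4 = 4

rB=4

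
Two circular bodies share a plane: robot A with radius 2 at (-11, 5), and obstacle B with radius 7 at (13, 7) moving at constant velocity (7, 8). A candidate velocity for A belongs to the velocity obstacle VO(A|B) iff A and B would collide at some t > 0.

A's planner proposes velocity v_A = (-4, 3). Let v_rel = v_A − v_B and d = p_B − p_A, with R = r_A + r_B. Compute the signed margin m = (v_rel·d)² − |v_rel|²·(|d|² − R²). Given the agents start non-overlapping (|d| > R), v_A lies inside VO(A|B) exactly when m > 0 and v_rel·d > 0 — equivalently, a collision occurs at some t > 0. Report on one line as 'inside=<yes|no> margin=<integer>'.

d = (24, 2),  |d|² = 580;  R = 2+7 = 9,  c = 580−9² = 499
v_rel = (-11, -5),  |v_rel|² = 146;  v_rel·d = (-11)·(24) + (-5)·(2) = -274
146·t² + 548·t + 499 = 0  ⇒  m = (-274)² − 146·499 = 2222
m = 2222 > 0,  v_rel·d = -274 < 0  ⇒  outside

inside=no margin=2222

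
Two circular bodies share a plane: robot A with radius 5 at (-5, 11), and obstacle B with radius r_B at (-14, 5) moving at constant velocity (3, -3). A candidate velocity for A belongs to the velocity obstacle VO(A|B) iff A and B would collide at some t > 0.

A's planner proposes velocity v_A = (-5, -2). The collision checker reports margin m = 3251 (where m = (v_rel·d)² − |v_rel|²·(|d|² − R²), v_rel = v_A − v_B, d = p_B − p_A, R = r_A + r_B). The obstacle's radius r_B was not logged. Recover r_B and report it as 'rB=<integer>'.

m = 3251
d = (-9, -6);  v_rel = (-8, 1),  |v_rel|² = 65
v_rel×d = (-8)·(-6) − (1)·(-9) = 57
since m = R²·65 − 57²:  R² = (3249 + 3251) / 65 = 100
R = √100 = 10  ⇒  r_B = 10 − 5 = 5

rB=5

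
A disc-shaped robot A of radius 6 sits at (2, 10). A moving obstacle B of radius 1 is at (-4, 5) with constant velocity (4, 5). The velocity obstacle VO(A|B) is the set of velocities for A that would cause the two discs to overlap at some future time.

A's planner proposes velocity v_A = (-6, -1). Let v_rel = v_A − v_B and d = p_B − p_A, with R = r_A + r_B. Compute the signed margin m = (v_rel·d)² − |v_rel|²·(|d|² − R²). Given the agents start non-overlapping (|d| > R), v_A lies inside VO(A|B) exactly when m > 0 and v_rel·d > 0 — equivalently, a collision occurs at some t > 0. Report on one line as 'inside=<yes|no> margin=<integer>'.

d = (-6, -5),  |d|² = 61;  R = 6+1 = 7,  c = 61−7² = 12
v_rel = (-10, -6),  |v_rel|² = 136;  v_rel·d = (-10)·(-6) + (-6)·(-5) = 90
136·t² − 180·t + 12 = 0  ⇒  m = 90² − 136·12 = 6468
m = 6468 > 0,  v_rel·d = 90 > 0  ⇒  inside

inside=yes margin=6468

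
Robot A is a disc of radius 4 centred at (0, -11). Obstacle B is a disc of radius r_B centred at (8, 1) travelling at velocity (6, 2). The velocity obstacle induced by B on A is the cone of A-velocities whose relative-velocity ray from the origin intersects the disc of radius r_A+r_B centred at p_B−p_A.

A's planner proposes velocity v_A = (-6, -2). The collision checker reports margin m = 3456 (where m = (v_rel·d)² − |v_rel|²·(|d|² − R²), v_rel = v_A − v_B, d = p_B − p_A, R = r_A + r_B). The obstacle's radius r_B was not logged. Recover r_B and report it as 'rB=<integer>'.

m = 3456
d = (8, 12);  v_rel = (-12, -4),  |v_rel|² = 160
v_rel×d = (-12)·(12) − (-4)·(8) = -112
since m = R²·160 − (-112)²:  R² = (12544 + 3456) / 160 = 100
R = √100 = 10  ⇒  r_B = 10 − 4 = 6

rB=6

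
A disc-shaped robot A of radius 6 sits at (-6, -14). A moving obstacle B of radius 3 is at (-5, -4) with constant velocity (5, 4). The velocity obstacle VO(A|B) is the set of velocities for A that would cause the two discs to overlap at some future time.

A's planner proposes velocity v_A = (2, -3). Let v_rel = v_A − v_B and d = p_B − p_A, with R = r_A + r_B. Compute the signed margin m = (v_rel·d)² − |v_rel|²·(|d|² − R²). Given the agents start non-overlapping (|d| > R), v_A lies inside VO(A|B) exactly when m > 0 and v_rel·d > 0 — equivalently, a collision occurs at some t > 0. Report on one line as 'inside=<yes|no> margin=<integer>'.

d = (1, 10),  |d|² = 101;  R = 6+3 = 9,  c = 101−9² = 20
v_rel = (-3, -7),  |v_rel|² = 58;  v_rel·d = (-3)·(1) + (-7)·(10) = -73
58·t² + 146·t + 20 = 0  ⇒  m = (-73)² − 58·20 = 4169
m = 4169 > 0,  v_rel·d = -73 < 0  ⇒  outside

inside=no margin=4169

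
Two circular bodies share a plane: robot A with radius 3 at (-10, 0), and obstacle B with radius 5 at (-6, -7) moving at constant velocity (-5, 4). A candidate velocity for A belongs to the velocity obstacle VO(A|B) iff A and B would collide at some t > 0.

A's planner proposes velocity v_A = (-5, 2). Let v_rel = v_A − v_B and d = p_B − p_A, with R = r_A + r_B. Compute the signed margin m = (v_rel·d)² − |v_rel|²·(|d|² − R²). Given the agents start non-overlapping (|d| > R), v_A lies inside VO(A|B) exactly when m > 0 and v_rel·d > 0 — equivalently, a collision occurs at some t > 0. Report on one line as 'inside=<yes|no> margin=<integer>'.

d = (4, -7),  |d|² = 65;  R = 3+5 = 8,  c = 65−8² = 1
v_rel = (0, -2),  |v_rel|² = 4;  v_rel·d = (0)·(4) + (-2)·(-7) = 14
4·t² − 28·t + 1 = 0  ⇒  m = 14² − 4·1 = 192
m = 192 > 0,  v_rel·d = 14 > 0  ⇒  inside

inside=yes margin=192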